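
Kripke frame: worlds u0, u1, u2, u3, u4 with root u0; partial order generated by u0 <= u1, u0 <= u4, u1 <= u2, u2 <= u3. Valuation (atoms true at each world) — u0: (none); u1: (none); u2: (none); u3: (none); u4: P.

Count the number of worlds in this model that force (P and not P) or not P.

3

u0: does not force it — u0 does not force (P and not P) or not P: neither disjunct is forced at u0.
u1: forces it.
u2: forces it.
u3: forces it.
u4: does not force it — u4 does not force (P and not P) or not P: neither disjunct is forced at u4.
Worlds forcing the formula: {u1, u2, u3}.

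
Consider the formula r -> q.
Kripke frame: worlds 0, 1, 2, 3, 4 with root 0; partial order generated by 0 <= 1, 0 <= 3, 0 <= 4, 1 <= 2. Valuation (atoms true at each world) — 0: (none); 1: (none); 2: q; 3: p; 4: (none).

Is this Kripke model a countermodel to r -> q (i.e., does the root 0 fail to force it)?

0 ||- r -> q vacuously: no world accessible from 0 forces the antecedent r.
So the root 0 forces r -> q; the model is not a countermodel.

No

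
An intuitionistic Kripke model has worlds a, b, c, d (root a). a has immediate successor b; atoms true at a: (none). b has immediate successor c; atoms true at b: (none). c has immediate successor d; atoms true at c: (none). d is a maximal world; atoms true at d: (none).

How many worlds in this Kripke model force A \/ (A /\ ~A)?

0

a: does not force it — a ||-/- A \/ (A /\ ~A): neither disjunct is forced at a.
b: does not force it — b ||-/- A \/ (A /\ ~A): neither disjunct is forced at b.
c: does not force it.
d: does not force it.
Worlds forcing the formula: { }.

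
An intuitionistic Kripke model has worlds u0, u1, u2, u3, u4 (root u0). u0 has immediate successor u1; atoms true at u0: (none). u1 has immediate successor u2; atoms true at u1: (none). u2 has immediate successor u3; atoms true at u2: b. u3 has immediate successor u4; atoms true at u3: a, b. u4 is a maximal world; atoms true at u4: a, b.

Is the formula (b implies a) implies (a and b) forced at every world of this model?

u0 forces (b implies a) implies (a and b): every world accessible from u0 that forces b implies a (namely u3, u4) also forces a and b.
Since the root u0 forces (b implies a) implies (a and b) and forcing is persistent (monotone upward), every world forces it.

Yes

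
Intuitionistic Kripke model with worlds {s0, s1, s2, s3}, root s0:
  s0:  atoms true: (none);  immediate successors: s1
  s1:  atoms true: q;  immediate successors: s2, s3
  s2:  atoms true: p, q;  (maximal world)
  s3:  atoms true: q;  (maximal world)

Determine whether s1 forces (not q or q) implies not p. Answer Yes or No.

No

s1 does not force (not q or q) implies not p: already at s1 itself, s1 forces not q or q but s1 does not force not p.
s1 does not force not p since s2 is accessible from s1 and s2 forces p.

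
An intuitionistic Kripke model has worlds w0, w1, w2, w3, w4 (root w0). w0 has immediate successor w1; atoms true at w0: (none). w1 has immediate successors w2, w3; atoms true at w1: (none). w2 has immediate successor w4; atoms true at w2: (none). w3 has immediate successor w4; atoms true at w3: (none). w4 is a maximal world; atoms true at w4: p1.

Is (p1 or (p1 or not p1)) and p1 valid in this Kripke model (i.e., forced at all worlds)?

Not every world: w0 does not force (p1 or (p1 or not p1)) and p1.
w0 does not force (p1 or (p1 or not p1)) and p1 since w0 fails p1 or (p1 or not p1).

No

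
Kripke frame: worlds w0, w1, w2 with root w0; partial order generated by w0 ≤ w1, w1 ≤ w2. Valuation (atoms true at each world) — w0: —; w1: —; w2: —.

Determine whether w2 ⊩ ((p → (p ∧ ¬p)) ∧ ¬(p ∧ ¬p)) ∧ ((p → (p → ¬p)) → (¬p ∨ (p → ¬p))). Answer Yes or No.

w2 ⊩ ((p → (p ∧ ¬p)) ∧ ¬(p ∧ ¬p)) ∧ ((p → (p → ¬p)) → (¬p ∨ (p → ¬p))) since w2 forces both conjuncts.

Yes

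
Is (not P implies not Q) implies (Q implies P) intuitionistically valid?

This is the converse of contraposition, which is not intuitionistically valid.
A Kripke countermodel: worlds s0, s1; order generated by s0 <= s1; atoms true at each world — s0:{Q}; s1:{P,Q}.
s0 does not force (not P implies not Q) implies (Q implies P): already at s0 itself, s0 forces not P implies not Q but s0 does not force Q implies P.
s0 does not force Q implies P: already at s0 itself, s0 forces Q but s0 does not force P.
s0 lacks atom P, so s0 does not force P.
So the root s0 does not force the formula.

No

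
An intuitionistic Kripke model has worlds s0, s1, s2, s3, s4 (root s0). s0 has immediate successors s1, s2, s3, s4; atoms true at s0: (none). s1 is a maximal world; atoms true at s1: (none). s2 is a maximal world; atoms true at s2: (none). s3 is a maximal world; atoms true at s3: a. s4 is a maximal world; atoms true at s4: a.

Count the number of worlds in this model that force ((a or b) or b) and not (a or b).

s0: does not force it — s0 does not force ((a or b) or b) and not (a or b) since s0 fails (a or b) or b.
s1: does not force it — s1 does not force ((a or b) or b) and not (a or b) since s1 fails (a or b) or b.
s2: does not force it.
s3: does not force it.
s4: does not force it.
Worlds forcing the formula: { }.

0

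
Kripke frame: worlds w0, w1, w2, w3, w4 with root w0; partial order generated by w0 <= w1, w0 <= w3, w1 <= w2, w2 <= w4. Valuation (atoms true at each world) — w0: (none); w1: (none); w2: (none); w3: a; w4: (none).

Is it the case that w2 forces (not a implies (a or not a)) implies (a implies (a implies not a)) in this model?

w2 forces (not a implies (a or not a)) implies (a implies (a implies not a)): every world accessible from w2 that forces not a implies (a or not a) (namely w2, w4) also forces a implies (a implies not a).

Yes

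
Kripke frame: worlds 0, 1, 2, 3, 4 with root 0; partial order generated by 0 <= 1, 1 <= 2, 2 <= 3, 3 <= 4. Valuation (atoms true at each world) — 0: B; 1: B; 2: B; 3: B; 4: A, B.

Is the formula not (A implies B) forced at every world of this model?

No

Not every world: 0 does not force not (A implies B).
0 does not force not (A implies B) since 0 is accessible from 0 and 0 forces A implies B.
0 forces A implies B: every world accessible from 0 that forces A (namely 4) also forces B.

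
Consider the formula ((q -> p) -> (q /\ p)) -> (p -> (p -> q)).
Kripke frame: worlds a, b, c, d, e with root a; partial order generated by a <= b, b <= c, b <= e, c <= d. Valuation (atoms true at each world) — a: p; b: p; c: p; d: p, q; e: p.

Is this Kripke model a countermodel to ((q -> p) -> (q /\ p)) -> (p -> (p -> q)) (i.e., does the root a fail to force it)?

a ||- ((q -> p) -> (q /\ p)) -> (p -> (p -> q)): every world accessible from a that forces (q -> p) -> (q /\ p) (namely d) also forces p -> (p -> q).
So the root a forces ((q -> p) -> (q /\ p)) -> (p -> (p -> q)); the model is not a countermodel.

No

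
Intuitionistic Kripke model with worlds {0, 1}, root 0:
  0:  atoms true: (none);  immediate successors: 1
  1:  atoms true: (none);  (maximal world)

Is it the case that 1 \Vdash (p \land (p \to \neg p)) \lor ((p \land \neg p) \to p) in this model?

Yes

1 \Vdash (p \land (p \to \neg p)) \lor ((p \land \neg p) \to p) via the disjunct (p \land \neg p) \to p.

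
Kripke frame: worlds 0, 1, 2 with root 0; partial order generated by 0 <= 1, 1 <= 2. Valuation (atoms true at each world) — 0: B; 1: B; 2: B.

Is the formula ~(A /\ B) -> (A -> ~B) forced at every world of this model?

Yes

0 ||- ~(A /\ B) -> (A -> ~B): every world accessible from 0 that forces ~(A /\ B) (namely 0, 1, 2) also forces A -> ~B.
Since the root 0 forces ~(A /\ B) -> (A -> ~B) and forcing is persistent (monotone upward), every world forces it.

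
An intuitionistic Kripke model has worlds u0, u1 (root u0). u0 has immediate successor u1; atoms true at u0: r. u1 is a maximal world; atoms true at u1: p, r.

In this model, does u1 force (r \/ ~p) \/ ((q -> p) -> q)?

u1 ||- (r \/ ~p) \/ ((q -> p) -> q) via the disjunct r \/ ~p.

Yes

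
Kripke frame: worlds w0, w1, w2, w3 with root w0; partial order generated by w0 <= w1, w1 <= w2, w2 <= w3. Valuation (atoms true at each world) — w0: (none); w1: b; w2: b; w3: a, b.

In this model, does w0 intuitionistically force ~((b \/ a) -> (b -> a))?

No

w0 ||-/- ~((b \/ a) -> (b -> a)) since w3 is accessible from w0 and w3 ||- (b \/ a) -> (b -> a).
w3 ||- (b \/ a) -> (b -> a): every world accessible from w3 that forces b \/ a (namely w3) also forces b -> a.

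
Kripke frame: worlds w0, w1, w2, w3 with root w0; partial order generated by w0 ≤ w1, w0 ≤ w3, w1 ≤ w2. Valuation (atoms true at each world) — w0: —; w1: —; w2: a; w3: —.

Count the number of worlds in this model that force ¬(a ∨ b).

w0: does not force it — w0 ⊮ ¬(a ∨ b) since w2 is accessible from w0 and w2 ⊩ a ∨ b.
w1: does not force it — w1 ⊮ ¬(a ∨ b) since w2 is accessible from w1 and w2 ⊩ a ∨ b.
w2: does not force it.
w3: forces it.
Worlds forcing the formula: {w3}.

1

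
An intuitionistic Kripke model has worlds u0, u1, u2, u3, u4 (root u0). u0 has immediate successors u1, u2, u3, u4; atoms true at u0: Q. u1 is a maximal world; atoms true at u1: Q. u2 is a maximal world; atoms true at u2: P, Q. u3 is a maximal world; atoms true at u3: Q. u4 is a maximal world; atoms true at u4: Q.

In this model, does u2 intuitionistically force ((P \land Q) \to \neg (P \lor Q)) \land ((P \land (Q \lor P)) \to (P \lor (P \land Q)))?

No

u2 \nVdash ((P \land Q) \to \neg (P \lor Q)) \land ((P \land (Q \lor P)) \to (P \lor (P \land Q))) since u2 fails (P \land Q) \to \neg (P \lor Q).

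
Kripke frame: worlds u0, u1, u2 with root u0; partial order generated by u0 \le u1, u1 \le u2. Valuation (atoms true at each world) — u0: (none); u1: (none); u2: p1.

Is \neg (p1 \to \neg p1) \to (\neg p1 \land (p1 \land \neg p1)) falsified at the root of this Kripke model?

u0 \nVdash \neg (p1 \to \neg p1) \to (\neg p1 \land (p1 \land \neg p1)): already at u0 itself, u0 \Vdash \neg (p1 \to \neg p1) but u0 \nVdash \neg p1 \land (p1 \land \neg p1).
u0 \nVdash \neg p1 \land (p1 \land \neg p1) since u0 fails \neg p1.
So the root u0 does not force \neg (p1 \to \neg p1) \to (\neg p1 \land (p1 \land \neg p1)); the model is a countermodel.

Yes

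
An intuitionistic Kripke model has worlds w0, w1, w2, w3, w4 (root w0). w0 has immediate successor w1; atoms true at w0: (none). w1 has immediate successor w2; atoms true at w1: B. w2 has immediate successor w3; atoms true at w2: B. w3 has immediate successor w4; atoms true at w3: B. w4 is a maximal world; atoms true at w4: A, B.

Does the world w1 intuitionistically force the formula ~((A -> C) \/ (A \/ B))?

w1 ||-/- ~((A -> C) \/ (A \/ B)) since w1 is accessible from w1 and w1 ||- (A -> C) \/ (A \/ B).
w1 ||- (A -> C) \/ (A \/ B) via the disjunct A \/ B.

No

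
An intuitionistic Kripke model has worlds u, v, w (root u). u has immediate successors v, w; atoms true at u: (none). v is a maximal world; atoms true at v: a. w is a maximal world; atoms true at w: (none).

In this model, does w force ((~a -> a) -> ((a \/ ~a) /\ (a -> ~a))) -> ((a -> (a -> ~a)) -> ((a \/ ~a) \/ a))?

Yes

w ||- ((~a -> a) -> ((a \/ ~a) /\ (a -> ~a))) -> ((a -> (a -> ~a)) -> ((a \/ ~a) \/ a)): every world accessible from w that forces (~a -> a) -> ((a \/ ~a) /\ (a -> ~a)) (namely w) also forces (a -> (a -> ~a)) -> ((a \/ ~a) \/ a).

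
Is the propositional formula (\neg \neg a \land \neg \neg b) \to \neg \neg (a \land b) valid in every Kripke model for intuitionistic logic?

Yes

This is the distribution of double negation over conjunction, which is intuitionistically derivable.
Assume \neg \neg a, \neg \neg b, and \neg (a \land b). From a we'd get \neg b (since a \land b is refuted), contradicting \neg \neg b; so \neg a, contradicting \neg \neg a.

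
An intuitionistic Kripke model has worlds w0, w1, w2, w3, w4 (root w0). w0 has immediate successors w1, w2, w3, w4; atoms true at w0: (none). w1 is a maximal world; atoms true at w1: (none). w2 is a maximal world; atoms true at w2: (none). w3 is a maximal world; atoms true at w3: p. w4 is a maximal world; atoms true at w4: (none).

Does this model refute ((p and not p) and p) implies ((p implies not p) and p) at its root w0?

w0 forces ((p and not p) and p) implies ((p implies not p) and p) vacuously: no world accessible from w0 forces the antecedent (p and not p) and p.
So the root w0 forces ((p and not p) and p) implies ((p implies not p) and p); the model is not a countermodel.

No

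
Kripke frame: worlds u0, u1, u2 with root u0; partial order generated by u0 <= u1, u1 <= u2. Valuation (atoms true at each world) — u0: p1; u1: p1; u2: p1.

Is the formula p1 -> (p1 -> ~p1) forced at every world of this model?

Not every world: u0 ||-/- p1 -> (p1 -> ~p1).
u0 ||-/- p1 -> (p1 -> ~p1): already at u0 itself, u0 ||- p1 but u0 ||-/- p1 -> ~p1.
u0 ||-/- p1 -> ~p1: already at u0 itself, u0 ||- p1 but u0 ||-/- ~p1.
u0 ||-/- ~p1 since u0 is accessible from u0 and u0 ||- p1.

No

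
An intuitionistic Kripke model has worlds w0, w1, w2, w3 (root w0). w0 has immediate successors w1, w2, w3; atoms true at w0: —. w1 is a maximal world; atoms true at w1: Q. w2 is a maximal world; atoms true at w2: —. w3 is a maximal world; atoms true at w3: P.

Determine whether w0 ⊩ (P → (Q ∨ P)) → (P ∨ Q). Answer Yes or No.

w0 ⊮ (P → (Q ∨ P)) → (P ∨ Q): already at w0 itself, w0 ⊩ P → (Q ∨ P) but w0 ⊮ P ∨ Q.
w0 ⊮ P ∨ Q: neither disjunct is forced at w0.
w0 lacks atom P, so w0 ⊮ P.

No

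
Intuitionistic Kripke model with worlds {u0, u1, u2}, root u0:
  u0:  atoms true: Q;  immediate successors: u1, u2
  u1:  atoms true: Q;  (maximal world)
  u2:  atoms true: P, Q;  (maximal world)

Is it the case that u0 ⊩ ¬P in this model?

u0 ⊮ ¬P since u2 is accessible from u0 and u2 ⊩ P.

No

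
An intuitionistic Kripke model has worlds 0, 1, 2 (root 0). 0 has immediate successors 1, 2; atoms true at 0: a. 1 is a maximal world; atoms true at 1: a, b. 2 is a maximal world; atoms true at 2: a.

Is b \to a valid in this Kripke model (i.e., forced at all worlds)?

Yes

0 \Vdash b \to a: every world accessible from 0 that forces b (namely 1) also forces a.
Since the root 0 forces b \to a and forcing is persistent (monotone upward), every world forces it.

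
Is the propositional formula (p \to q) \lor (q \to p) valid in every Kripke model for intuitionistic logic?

This is the Gödel–Dummett linearity axiom, which is not intuitionistically valid.
A Kripke countermodel: worlds u0, u1, u2; order generated by u0 \le u1, u0 \le u2; atoms true at each world — u0:{}; u1:{p}; u2:{q}.
u0 \nVdash (p \to q) \lor (q \to p): neither disjunct is forced at u0.
u0 \nVdash p \to q: at the accessible world u1, u1 \Vdash p but u1 \nVdash q.
u1 lacks atom q, so u1 \nVdash q.
So the root u0 does not force the formula.

No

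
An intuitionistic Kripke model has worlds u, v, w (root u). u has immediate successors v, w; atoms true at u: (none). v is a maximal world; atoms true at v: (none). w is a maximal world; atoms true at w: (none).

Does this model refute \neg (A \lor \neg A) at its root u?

Yes

u \nVdash \neg (A \lor \neg A) since u is accessible from u and u \Vdash A \lor \neg A.
u \Vdash A \lor \neg A via the disjunct \neg A.
So the root u does not force \neg (A \lor \neg A); the model is a countermodel.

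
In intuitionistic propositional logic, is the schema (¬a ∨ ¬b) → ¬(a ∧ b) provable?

Yes

This is a constructively valid De Morgan direction (disjunction of negations to negated conjunction), which is intuitionistically derivable.
If ¬a holds at a world then no accessible world forces a, hence none forces a ∧ b; likewise for ¬b.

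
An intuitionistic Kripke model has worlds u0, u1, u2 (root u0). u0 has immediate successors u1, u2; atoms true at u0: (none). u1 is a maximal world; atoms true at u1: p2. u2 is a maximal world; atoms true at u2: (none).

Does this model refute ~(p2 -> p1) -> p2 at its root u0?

u0 ||- ~(p2 -> p1) -> p2: every world accessible from u0 that forces ~(p2 -> p1) (namely u1) also forces p2.
So the root u0 forces ~(p2 -> p1) -> p2; the model is not a countermodel.

No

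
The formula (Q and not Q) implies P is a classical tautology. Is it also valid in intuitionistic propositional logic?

This is an instance of ex falso quodlibet, which is intuitionistically derivable.
No world can force both Q and not Q, so the antecedent Q and not Q is never forced and the implication holds vacuously at every world.

Yes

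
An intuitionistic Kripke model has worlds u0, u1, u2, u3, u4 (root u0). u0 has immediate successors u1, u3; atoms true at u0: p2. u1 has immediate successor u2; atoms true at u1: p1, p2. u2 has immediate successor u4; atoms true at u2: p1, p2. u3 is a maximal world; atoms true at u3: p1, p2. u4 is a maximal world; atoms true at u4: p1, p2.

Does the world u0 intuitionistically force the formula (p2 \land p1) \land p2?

u0 \nVdash (p2 \land p1) \land p2 since u0 fails p2 \land p1.

No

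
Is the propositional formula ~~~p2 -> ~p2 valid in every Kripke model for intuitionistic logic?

Yes

This is triple-negation reduction, which is intuitionistically derivable.
Assume ~~~p2 and suppose p2. Then ~~p2 (double-negation introduction), contradicting ~~~p2. So ~p2.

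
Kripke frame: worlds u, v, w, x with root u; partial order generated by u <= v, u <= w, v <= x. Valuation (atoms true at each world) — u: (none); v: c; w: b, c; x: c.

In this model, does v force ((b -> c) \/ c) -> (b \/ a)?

No

v ||-/- ((b -> c) \/ c) -> (b \/ a): already at v itself, v ||- (b -> c) \/ c but v ||-/- b \/ a.
v ||-/- b \/ a: neither disjunct is forced at v.
v lacks atom b, so v ||-/- b.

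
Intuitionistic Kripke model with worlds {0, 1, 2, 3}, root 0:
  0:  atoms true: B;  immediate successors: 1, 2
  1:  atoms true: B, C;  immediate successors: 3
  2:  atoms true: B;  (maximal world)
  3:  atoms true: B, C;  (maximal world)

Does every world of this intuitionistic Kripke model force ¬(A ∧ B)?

0 ⊩ ¬(A ∧ B): no world accessible from 0 forces A ∧ B.
Since the root 0 forces ¬(A ∧ B) and forcing is persistent (monotone upward), every world forces it.

Yes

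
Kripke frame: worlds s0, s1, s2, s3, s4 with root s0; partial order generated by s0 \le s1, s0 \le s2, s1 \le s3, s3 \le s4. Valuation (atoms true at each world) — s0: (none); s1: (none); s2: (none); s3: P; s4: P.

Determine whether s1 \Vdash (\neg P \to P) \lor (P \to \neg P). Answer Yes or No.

Yes

s1 \Vdash (\neg P \to P) \lor (P \to \neg P) via the disjunct \neg P \to P.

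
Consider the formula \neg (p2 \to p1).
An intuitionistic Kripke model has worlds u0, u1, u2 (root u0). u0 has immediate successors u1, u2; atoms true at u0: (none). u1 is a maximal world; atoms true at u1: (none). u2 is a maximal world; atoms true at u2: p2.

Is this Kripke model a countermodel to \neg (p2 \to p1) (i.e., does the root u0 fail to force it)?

Yes

u0 \nVdash \neg (p2 \to p1) since u1 is accessible from u0 and u1 \Vdash p2 \to p1.
u1 \Vdash p2 \to p1 vacuously: no world accessible from u1 forces the antecedent p2.
So the root u0 does not force \neg (p2 \to p1); the model is a countermodel.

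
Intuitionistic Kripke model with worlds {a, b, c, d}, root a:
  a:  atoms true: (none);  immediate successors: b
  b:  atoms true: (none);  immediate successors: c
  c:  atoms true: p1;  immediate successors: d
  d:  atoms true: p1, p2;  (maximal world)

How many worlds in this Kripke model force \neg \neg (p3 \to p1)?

a: forces it.
b: forces it.
c: forces it.
d: forces it.
Worlds forcing the formula: {a, b, c, d}.

4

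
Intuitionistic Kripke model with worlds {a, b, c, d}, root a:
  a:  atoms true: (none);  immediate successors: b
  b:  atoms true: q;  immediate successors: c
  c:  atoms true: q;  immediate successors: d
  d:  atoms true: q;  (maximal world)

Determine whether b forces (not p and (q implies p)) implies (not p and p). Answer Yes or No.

b forces (not p and (q implies p)) implies (not p and p) vacuously: no world accessible from b forces the antecedent not p and (q implies p).

Yes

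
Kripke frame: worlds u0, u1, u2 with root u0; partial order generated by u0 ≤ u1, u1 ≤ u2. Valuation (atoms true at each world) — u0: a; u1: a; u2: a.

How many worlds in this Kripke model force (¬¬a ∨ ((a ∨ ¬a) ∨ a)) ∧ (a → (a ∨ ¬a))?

u0: forces it.
u1: forces it.
u2: forces it.
Worlds forcing the formula: {u0, u1, u2}.

3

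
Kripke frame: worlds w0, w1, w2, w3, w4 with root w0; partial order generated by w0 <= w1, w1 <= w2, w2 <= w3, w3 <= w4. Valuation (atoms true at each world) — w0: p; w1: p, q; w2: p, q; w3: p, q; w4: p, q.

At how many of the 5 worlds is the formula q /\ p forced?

4

w0: does not force it — w0 ||-/- q /\ p since w0 fails q.
w1: forces it.
w2: forces it.
w3: forces it.
w4: forces it.
Worlds forcing the formula: {w1, w2, w3, w4}.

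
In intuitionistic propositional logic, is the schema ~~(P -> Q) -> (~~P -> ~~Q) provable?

Yes

This is the distribution of double negation over implication, which is intuitionistically derivable.
Assume ~~(P -> Q) and ~~P; suppose ~Q. Then P -> Q would give ~P (by contraposition), contradicting ~~P; so ~(P -> Q), contradicting ~~(P -> Q). Hence ~~Q.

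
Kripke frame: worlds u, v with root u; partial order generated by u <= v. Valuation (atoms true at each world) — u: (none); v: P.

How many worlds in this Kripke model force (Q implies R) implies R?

u: does not force it — u does not force (Q implies R) implies R: already at u itself, u forces Q implies R but u does not force R.
v: does not force it — v does not force (Q implies R) implies R: already at v itself, v forces Q implies R but v does not force R.
Worlds forcing the formula: { }.

0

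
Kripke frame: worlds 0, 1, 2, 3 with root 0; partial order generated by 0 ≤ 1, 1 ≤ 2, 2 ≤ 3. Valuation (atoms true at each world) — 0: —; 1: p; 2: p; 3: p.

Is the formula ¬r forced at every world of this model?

Yes

0 ⊩ ¬r: no world accessible from 0 forces r.
Since the root 0 forces ¬r and forcing is persistent (monotone upward), every world forces it.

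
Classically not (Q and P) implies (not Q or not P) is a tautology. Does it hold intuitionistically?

No

This is the constructively invalid direction of De Morgan's law for conjunction, which is not intuitionistically valid.
A Kripke countermodel: worlds s0, s1, s2; order generated by s0 <= s1, s0 <= s2; atoms true at each world — s0:{}; s1:{Q}; s2:{P}.
s0 does not force not (Q and P) implies (not Q or not P): already at s0 itself, s0 forces not (Q and P) but s0 does not force not Q or not P.
s0 does not force not Q or not P: neither disjunct is forced at s0.
s0 does not force not Q since s1 is accessible from s0 and s1 forces Q.
So the root s0 does not force the formula.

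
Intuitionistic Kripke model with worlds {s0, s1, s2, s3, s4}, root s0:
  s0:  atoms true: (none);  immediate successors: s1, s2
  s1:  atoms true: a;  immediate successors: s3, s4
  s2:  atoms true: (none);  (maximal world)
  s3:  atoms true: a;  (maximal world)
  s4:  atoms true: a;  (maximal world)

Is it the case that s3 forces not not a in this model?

Yes

s3 forces not not a: no world accessible from s3 forces not a.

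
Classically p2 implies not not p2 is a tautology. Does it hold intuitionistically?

This is double-negation introduction, which is intuitionistically derivable.
If a world forces p2 then every accessible world forces p2 (persistence), so none forces not p2; hence not not p2.

Yes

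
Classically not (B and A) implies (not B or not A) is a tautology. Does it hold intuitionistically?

No

This is the constructively invalid direction of De Morgan's law for conjunction, which is not intuitionistically valid.
A Kripke countermodel: worlds w0, w1, w2; order generated by w0 <= w1, w0 <= w2; atoms true at each world — w0:{}; w1:{B}; w2:{A}.
w0 does not force not (B and A) implies (not B or not A): already at w0 itself, w0 forces not (B and A) but w0 does not force not B or not A.
w0 does not force not B or not A: neither disjunct is forced at w0.
w0 does not force not B since w1 is accessible from w0 and w1 forces B.
So the root w0 does not force the formula.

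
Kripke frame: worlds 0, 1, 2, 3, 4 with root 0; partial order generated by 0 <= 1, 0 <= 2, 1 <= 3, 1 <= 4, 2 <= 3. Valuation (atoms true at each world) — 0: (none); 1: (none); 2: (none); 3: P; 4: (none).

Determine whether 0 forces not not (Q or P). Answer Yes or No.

0 does not force not not (Q or P) since 4 is accessible from 0 and 4 forces not (Q or P).
4 forces not (Q or P): no world accessible from 4 forces Q or P.

No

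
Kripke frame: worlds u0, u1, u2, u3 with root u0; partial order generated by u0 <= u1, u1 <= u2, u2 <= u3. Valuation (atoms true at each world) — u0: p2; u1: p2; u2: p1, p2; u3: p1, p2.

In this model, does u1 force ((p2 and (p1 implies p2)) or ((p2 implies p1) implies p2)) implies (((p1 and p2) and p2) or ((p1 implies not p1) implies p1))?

Yes

u1 forces ((p2 and (p1 implies p2)) or ((p2 implies p1) implies p2)) implies (((p1 and p2) and p2) or ((p1 implies not p1) implies p1)): every world accessible from u1 that forces (p2 and (p1 implies p2)) or ((p2 implies p1) implies p2) (namely u1, u2, u3) also forces ((p1 and p2) and p2) or ((p1 implies not p1) implies p1).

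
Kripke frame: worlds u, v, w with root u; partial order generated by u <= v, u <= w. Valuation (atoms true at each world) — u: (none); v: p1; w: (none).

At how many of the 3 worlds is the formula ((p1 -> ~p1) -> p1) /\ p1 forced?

u: does not force it — u ||-/- ((p1 -> ~p1) -> p1) /\ p1 since u fails (p1 -> ~p1) -> p1.
v: forces it.
w: does not force it — w ||-/- ((p1 -> ~p1) -> p1) /\ p1 since w fails (p1 -> ~p1) -> p1.
Worlds forcing the formula: {v}.

1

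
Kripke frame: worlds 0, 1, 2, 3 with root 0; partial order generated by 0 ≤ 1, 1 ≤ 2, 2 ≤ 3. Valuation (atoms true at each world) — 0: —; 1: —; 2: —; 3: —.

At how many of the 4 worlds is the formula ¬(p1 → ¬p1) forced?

0: does not force it — 0 ⊮ ¬(p1 → ¬p1) since 0 is accessible from 0 and 0 ⊩ p1 → ¬p1.
1: does not force it — 1 ⊮ ¬(p1 → ¬p1) since 1 is accessible from 1 and 1 ⊩ p1 → ¬p1.
2: does not force it — 2 ⊮ ¬(p1 → ¬p1) since 2 is accessible from 2 and 2 ⊩ p1 → ¬p1.
3: does not force it.
Worlds forcing the formula: { }.

0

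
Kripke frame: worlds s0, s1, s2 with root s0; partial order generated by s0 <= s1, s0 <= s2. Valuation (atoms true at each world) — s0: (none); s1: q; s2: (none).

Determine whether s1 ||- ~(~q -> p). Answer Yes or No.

s1 ||-/- ~(~q -> p) since s1 is accessible from s1 and s1 ||- ~q -> p.
s1 ||- ~q -> p vacuously: no world accessible from s1 forces the antecedent ~q.

No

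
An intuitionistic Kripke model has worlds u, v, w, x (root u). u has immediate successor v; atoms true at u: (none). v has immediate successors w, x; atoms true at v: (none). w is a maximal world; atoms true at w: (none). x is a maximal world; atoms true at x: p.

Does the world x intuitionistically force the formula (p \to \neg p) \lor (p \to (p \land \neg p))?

x \nVdash (p \to \neg p) \lor (p \to (p \land \neg p)): neither disjunct is forced at x.
x \nVdash p \to \neg p: already at x itself, x \Vdash p but x \nVdash \neg p.
x \nVdash \neg p since x is accessible from x and x \Vdash p.

No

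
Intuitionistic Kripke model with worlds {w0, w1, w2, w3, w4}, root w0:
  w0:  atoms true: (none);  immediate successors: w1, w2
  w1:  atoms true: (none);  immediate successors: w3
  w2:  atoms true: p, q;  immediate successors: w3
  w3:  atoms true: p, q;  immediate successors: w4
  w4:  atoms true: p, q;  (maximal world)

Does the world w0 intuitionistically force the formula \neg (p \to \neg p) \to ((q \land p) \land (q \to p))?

No

w0 \nVdash \neg (p \to \neg p) \to ((q \land p) \land (q \to p)): already at w0 itself, w0 \Vdash \neg (p \to \neg p) but w0 \nVdash (q \land p) \land (q \to p).
w0 \nVdash (q \land p) \land (q \to p) since w0 fails q \land p.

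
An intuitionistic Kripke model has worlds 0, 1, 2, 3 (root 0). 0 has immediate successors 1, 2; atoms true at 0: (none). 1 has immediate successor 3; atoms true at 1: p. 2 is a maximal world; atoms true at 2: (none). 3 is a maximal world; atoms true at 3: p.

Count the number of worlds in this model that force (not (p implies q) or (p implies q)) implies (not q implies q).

0: does not force it — 0 does not force (not (p implies q) or (p implies q)) implies (not q implies q): at the accessible world 1, 1 forces not (p implies q) or (p implies q) but 1 does not force not q implies q.
1: does not force it — 1 does not force (not (p implies q) or (p implies q)) implies (not q implies q): already at 1 itself, 1 forces not (p implies q) or (p implies q) but 1 does not force not q implies q.
2: does not force it — 2 does not force (not (p implies q) or (p implies q)) implies (not q implies q): already at 2 itself, 2 forces not (p implies q) or (p implies q) but 2 does not force not q implies q.
3: does not force it.
Worlds forcing the formula: { }.

0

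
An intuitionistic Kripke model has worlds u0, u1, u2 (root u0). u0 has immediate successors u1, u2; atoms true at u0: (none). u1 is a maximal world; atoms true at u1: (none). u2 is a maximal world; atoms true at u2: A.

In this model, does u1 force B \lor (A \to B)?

u1 \Vdash B \lor (A \to B) via the disjunct A \to B.

Yes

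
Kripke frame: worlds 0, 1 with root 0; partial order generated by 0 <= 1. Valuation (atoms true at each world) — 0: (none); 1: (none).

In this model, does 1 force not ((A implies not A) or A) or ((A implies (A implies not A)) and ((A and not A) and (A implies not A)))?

1 does not force not ((A implies not A) or A) or ((A implies (A implies not A)) and ((A and not A) and (A implies not A))): neither disjunct is forced at 1.
1 does not force not ((A implies not A) or A) since 1 is accessible from 1 and 1 forces (A implies not A) or A.
1 forces (A implies not A) or A via the disjunct A implies not A.

No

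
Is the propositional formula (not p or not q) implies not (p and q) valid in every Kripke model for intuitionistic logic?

Yes

This is a constructively valid De Morgan direction (disjunction of negations to negated conjunction), which is intuitionistically derivable.
If not p holds at a world then no accessible world forces p, hence none forces p and q; likewise for not q.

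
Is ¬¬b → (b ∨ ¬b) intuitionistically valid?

This is a variant of double-negation elimination (deriving excluded middle from double negation), which is not intuitionistically valid.
A Kripke countermodel: worlds u0, u1; order generated by u0 ≤ u1; atoms true at each world — u0:{}; u1:{b}.
u0 ⊮ ¬¬b → (b ∨ ¬b): already at u0 itself, u0 ⊩ ¬¬b but u0 ⊮ b ∨ ¬b.
u0 ⊮ b ∨ ¬b: neither disjunct is forced at u0.
u0 lacks atom b, so u0 ⊮ b.
So the root u0 does not force the formula.

No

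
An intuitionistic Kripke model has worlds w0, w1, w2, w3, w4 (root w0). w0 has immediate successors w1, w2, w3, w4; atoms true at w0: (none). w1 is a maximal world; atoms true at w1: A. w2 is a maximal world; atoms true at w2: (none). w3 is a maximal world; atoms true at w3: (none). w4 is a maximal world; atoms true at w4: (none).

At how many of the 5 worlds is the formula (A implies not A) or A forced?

4

w0: does not force it — w0 does not force (A implies not A) or A: neither disjunct is forced at w0.
w1: forces it.
w2: forces it.
w3: forces it.
w4: forces it.
Worlds forcing the formula: {w1, w2, w3, w4}.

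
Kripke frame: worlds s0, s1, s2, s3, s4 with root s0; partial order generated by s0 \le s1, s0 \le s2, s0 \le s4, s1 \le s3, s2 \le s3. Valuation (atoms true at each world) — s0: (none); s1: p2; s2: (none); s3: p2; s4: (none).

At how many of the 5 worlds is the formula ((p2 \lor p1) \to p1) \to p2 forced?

3

s0: does not force it — s0 \nVdash ((p2 \lor p1) \to p1) \to p2: at the accessible world s4, s4 \Vdash (p2 \lor p1) \to p1 but s4 \nVdash p2.
s1: forces it.
s2: forces it.
s3: forces it.
s4: does not force it — s4 \nVdash ((p2 \lor p1) \to p1) \to p2: already at s4 itself, s4 \Vdash (p2 \lor p1) \to p1 but s4 \nVdash p2.
Worlds forcing the formula: {s1, s2, s3}.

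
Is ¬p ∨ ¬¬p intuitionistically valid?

No

This is the weak law of excluded middle, which is not intuitionistically valid.
A Kripke countermodel: worlds u0, u1, u2; order generated by u0 ≤ u1, u0 ≤ u2; atoms true at each world — u0:{}; u1:{p}; u2:{}.
u0 ⊮ ¬p ∨ ¬¬p: neither disjunct is forced at u0.
u0 ⊮ ¬p since u1 is accessible from u0 and u1 ⊩ p.
So the root u0 does not force the formula.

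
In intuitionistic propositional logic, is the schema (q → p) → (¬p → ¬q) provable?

Yes

This is the forward direction of contraposition, which is intuitionistically derivable.
Assume q → p and ¬p. If q held then p would follow, contradicting ¬p; so ¬q.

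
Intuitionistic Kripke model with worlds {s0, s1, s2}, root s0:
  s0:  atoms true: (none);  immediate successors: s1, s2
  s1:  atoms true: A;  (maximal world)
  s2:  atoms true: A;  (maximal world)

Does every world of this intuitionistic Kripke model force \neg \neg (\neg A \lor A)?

Yes

s0 \Vdash \neg \neg (\neg A \lor A): no world accessible from s0 forces \neg (\neg A \lor A).
Since the root s0 forces \neg \neg (\neg A \lor A) and forcing is persistent (monotone upward), every world forces it.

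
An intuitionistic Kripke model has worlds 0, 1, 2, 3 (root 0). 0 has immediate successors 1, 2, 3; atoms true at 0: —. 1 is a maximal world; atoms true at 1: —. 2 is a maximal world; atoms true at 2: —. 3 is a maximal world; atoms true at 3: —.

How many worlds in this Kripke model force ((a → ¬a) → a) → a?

0: forces it.
1: forces it.
2: forces it.
3: forces it.
Worlds forcing the formula: {0, 1, 2, 3}.

4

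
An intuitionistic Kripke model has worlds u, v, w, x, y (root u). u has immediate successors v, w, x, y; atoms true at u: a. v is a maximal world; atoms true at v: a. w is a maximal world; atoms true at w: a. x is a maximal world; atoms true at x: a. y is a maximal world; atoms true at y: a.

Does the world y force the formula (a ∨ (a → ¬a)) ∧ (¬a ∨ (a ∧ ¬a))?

y ⊮ (a ∨ (a → ¬a)) ∧ (¬a ∨ (a ∧ ¬a)) since y fails ¬a ∨ (a ∧ ¬a).

No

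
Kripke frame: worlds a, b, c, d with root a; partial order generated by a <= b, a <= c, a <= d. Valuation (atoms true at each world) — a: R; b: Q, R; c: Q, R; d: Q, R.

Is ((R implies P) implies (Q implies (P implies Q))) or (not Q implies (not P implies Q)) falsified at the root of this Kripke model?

No

a forces ((R implies P) implies (Q implies (P implies Q))) or (not Q implies (not P implies Q)) via the disjunct (R implies P) implies (Q implies (P implies Q)).
So the root a forces ((R implies P) implies (Q implies (P implies Q))) or (not Q implies (not P implies Q)); the model is not a countermodel.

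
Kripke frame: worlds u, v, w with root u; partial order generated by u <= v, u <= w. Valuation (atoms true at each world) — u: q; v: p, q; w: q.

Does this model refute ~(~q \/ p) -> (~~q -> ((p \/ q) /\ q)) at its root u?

No

u ||- ~(~q \/ p) -> (~~q -> ((p \/ q) /\ q)): every world accessible from u that forces ~(~q \/ p) (namely w) also forces ~~q -> ((p \/ q) /\ q).
So the root u forces ~(~q \/ p) -> (~~q -> ((p \/ q) /\ q)); the model is not a countermodel.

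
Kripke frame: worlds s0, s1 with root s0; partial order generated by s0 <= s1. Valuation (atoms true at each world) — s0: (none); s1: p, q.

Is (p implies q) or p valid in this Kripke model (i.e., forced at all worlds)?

s0 forces (p implies q) or p via the disjunct p implies q.
Since the root s0 forces (p implies q) or p and forcing is persistent (monotone upward), every world forces it.

Yes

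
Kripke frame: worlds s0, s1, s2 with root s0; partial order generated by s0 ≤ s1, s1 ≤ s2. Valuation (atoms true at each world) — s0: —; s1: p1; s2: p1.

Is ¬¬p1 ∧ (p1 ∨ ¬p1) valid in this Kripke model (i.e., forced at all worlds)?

Not every world: s0 ⊮ ¬¬p1 ∧ (p1 ∨ ¬p1).
s0 ⊮ ¬¬p1 ∧ (p1 ∨ ¬p1) since s0 fails p1 ∨ ¬p1.

No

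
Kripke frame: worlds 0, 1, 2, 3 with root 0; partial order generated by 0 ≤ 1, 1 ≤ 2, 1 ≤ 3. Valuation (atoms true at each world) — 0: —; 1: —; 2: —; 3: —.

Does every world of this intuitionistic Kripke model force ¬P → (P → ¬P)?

Yes

0 ⊩ ¬P → (P → ¬P): every world accessible from 0 that forces ¬P (namely 0, 1, 2, 3) also forces P → ¬P.
Since the root 0 forces ¬P → (P → ¬P) and forcing is persistent (monotone upward), every world forces it.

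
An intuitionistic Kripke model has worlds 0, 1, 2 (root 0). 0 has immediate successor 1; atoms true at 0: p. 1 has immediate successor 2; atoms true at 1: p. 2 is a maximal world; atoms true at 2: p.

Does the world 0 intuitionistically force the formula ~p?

0 ||-/- ~p since 0 is accessible from 0 and 0 ||- p.

No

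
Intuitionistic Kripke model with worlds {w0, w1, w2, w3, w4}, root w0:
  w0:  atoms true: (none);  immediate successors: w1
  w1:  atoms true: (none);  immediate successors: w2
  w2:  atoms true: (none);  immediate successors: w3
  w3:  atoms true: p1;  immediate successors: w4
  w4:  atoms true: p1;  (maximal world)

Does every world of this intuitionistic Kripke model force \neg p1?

Not every world: w0 \nVdash \neg p1.
w0 \nVdash \neg p1 since w3 is accessible from w0 and w3 \Vdash p1.

No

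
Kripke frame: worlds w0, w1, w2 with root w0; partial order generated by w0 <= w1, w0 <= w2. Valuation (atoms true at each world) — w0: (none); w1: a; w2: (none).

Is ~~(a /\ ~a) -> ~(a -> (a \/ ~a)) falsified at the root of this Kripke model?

w0 ||- ~~(a /\ ~a) -> ~(a -> (a \/ ~a)) vacuously: no world accessible from w0 forces the antecedent ~~(a /\ ~a).
So the root w0 forces ~~(a /\ ~a) -> ~(a -> (a \/ ~a)); the model is not a countermodel.

No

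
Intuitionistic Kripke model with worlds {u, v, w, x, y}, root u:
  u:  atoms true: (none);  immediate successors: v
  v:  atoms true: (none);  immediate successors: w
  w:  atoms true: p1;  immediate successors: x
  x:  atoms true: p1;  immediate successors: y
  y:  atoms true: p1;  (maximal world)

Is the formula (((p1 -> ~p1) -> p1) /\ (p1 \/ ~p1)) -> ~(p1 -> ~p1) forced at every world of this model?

u ||- (((p1 -> ~p1) -> p1) /\ (p1 \/ ~p1)) -> ~(p1 -> ~p1): every world accessible from u that forces ((p1 -> ~p1) -> p1) /\ (p1 \/ ~p1) (namely w, x, y) also forces ~(p1 -> ~p1).
Since the root u forces (((p1 -> ~p1) -> p1) /\ (p1 \/ ~p1)) -> ~(p1 -> ~p1) and forcing is persistent (monotone upward), every world forces it.

Yes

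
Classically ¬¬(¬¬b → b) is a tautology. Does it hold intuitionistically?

Yes

This is the double negation of double-negation elimination, which is intuitionistically derivable.
By Glivenko's theorem the double negation of any classical propositional tautology is intuitionistically provable; ¬¬b → b is classically a tautology.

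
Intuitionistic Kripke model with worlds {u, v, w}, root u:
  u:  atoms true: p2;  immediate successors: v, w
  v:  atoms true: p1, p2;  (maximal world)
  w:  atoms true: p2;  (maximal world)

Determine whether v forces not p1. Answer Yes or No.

v does not force not p1 since v is accessible from v and v forces p1.

No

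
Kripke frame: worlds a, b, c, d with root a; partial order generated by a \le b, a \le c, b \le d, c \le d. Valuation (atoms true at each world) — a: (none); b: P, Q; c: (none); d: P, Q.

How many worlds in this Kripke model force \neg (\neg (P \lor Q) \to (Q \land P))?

0

a: does not force it — a \nVdash \neg (\neg (P \lor Q) \to (Q \land P)) since a is accessible from a and a \Vdash \neg (P \lor Q) \to (Q \land P).
b: does not force it — b \nVdash \neg (\neg (P \lor Q) \to (Q \land P)) since b is accessible from b and b \Vdash \neg (P \lor Q) \to (Q \land P).
c: does not force it.
d: does not force it.
Worlds forcing the formula: { }.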